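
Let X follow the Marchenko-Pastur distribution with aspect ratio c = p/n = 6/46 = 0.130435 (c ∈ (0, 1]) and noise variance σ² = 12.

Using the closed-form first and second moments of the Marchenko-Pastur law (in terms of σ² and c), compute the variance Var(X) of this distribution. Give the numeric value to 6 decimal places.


Recall the MP moments m_1 = E[X] = σ² and m_2 = E[X²] = σ⁴ (1 + c).
m_1 = E[X] = σ² = 12, so m_1² = 144.
m_2 = E[X²] = σ⁴ (1 + c) = 144 · (1 + 0.130435) = 144 · 1.130435 = 162.782609.
(Note m_2 − m_1² simplifies to c · σ⁴ = 0.130435 · 144.)

Var(X) = m_2 − m_1² = 162.782609 − 144 = 18.782609.


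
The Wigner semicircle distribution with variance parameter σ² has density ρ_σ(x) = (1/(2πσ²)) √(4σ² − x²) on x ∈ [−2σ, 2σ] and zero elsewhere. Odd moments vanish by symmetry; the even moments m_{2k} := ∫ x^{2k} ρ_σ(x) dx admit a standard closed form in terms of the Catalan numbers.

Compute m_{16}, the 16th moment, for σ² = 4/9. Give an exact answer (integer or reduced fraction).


By the scaled semicircle moment identity, m_{2k} = σ^{2k} · C_k with k = 8.
C_8 = (1/(k+1)) · C(2k, k) = (1/9) · C(16, 8) = (1/9) · 12870 = 1430.
σ^{2k} = (σ²)^k = (4/9)^8 = 65536/43046721.

Therefore m_{16} = σ^{16} · C_8 = (65536/43046721) · 1430 = 93716480/43046721.


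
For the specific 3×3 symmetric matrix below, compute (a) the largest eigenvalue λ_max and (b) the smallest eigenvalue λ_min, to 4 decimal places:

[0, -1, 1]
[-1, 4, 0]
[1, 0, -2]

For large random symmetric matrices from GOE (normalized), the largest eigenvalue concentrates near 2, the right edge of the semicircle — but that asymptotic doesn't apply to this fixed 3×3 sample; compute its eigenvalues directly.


Since M is real symmetric, all three eigenvalues are real; they are the roots of det(λI − M) = λ³ − (tr M) λ² + s λ − det M, where s is the sum of the principal 2×2 minors.
tr M = 0 + 4 + (-2) = 2.
s = (0·4 − (-1)²) + (0·(-2) − 1²) + (4·(-2) − 0²) = -1 + (-1) + (-8) = -10.
det M (expand along row 1) = 0·(-8) − (-1)·2 + 1·(-4) = -2.
Characteristic polynomial: λ³ − 2λ² − 10λ + 2 = 0.
Substitute λ = y + (tr M)/3 = y + 0.666667 to remove the quadratic term: y³ + p·y + q = 0 with p = s − (tr M)²/3 = -11.333333 and q = −2(tr M)³/27 + (tr M)·s/3 − det M = -5.259259.
Three real roots ⇒ use the trigonometric (Viète) form: r = 2√(−p/3) = 3.887301, φ = arccos(3q/(p·r)) = arccos(0.358129) = 1.204533 rad.
y_k = r·cos(φ/3 − 2πk/3) for k = 0, 1, 2 gives y = 3.578150, -0.473414, -3.104736.
λ_k = y_k + 0.666667 gives λ = 4.2448, 0.1933, -2.4381 (check: the sum is 2.0000 = tr M).

Hence λ_max = 4.2448 and λ_min = -2.4381.


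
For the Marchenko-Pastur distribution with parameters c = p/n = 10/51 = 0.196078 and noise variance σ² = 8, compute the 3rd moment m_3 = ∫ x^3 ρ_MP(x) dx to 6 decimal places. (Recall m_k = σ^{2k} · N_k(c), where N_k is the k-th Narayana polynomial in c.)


E[X³] = σ⁶ (1 + 3c + c²) (third MP moment). With σ² = 8 (so σ⁶ = 512) and c = 10/51 = 0.196078: E[X³] = 512 · (1 + 3·0.196078 + (0.196078)²) = 512 · 1.626682.

So E[X^3] = 832.861207.


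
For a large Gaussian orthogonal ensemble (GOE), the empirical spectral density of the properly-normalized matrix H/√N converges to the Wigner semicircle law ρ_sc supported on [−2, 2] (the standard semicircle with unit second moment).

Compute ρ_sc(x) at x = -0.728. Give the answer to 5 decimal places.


ρ_sc(x) = (1/(2π)) √(4 − x²). With x = -0.728:
  4 − x² = 4 − (-0.728)² = 4 − 0.529984 = 3.470016.
  √(4 − x²) = 1.862798.
  1/(2π) = 0.159155.
  ρ_sc(-0.728) = 0.159155 · 1.862798 = 0.296473.

Rounded to 5 decimal places: ρ_sc(-0.728) ≈ 0.29647.


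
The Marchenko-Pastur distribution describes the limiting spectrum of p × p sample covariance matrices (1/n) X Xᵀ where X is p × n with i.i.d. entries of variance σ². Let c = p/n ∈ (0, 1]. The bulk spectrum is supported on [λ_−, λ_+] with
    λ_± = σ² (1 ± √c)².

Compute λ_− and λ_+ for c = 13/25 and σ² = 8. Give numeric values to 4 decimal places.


c = 13/25 = 0.520000; √c = 0.721110.
λ_− = σ² (1 − √c)² = 8 · (1 − 0.721110)² = 8 · (0.278890)² = 0.622236.
λ_+ = σ² (1 + √c)² = 8 · (1 + 0.721110)² = 8 · (1.721110)² = 23.697764.

Rounded to 4 decimal places: λ_− ≈ 0.6222, λ_+ ≈ 23.6978.


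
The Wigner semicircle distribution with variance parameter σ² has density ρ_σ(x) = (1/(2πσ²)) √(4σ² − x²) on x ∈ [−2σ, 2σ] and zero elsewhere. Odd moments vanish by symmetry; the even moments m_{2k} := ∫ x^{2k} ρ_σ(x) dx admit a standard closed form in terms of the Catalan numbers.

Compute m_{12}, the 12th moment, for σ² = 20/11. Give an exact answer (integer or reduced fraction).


By the scaled semicircle moment identity, m_{2k} = σ^{2k} · C_k with k = 6.
C_6 = (1/(k+1)) · C(2k, k) = (1/7) · C(12, 6) = (1/7) · 924 = 132.
σ^{2k} = (σ²)^k = (20/11)^6 = 64000000/1771561.

Therefore m_{12} = σ^{12} · C_6 = (64000000/1771561) · 132 = 768000000/161051.


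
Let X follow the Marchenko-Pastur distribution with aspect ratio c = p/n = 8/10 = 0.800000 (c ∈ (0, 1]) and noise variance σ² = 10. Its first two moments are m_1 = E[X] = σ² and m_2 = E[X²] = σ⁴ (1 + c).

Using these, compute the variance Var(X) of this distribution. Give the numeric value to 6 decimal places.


m_1 = E[X] = σ² = 10, so m_1² = 100.
m_2 = E[X²] = σ⁴ (1 + c) = 100 · (1 + 0.800000) = 100 · 1.800000 = 180.000000.
(Note m_2 − m_1² simplifies to c · σ⁴ = 0.800000 · 100.)

Var(X) = m_2 − m_1² = 180.000000 − 100 = 80.000000.


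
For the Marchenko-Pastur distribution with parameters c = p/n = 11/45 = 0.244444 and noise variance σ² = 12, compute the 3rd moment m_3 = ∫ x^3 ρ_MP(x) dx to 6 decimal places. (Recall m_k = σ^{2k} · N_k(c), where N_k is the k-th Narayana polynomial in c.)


E[X³] = σ⁶ (1 + 3c + c²) (third MP moment). With σ² = 12 (so σ⁶ = 1728) and c = 11/45 = 0.244444: E[X³] = 1728 · (1 + 3·0.244444 + (0.244444)²) = 1728 · 1.793086.

So E[X^3] = 3098.453333.


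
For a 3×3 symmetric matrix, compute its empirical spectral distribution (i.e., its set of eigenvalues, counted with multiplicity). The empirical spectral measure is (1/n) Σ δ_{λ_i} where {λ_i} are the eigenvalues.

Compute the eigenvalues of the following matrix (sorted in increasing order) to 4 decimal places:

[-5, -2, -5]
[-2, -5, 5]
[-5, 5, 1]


Since M is real symmetric, all three eigenvalues are real; they are the roots of det(λI − M) = λ³ − (tr M) λ² + s λ − det M, where s is the sum of the principal 2×2 minors.
tr M = -5 + (-5) + 1 = -9.
s = ((-5)·(-5) − (-2)²) + ((-5)·1 − (-5)²) + ((-5)·1 − 5²) = 21 + (-30) + (-30) = -39.
det M (expand along row 1) = (-5)·(-30) − (-2)·23 + (-5)·(-35) = 371.
Characteristic polynomial: λ³ + 9λ² − 39λ − 371 = 0.
Substitute λ = y + (tr M)/3 = y − 3.000000 to remove the quadratic term: y³ + p·y + q = 0 with p = s − (tr M)²/3 = -66.000000 and q = −2(tr M)³/27 + (tr M)·s/3 − det M = -200.000000.
Three real roots ⇒ use the trigonometric (Viète) form: r = 2√(−p/3) = 9.380832, φ = arccos(3q/(p·r)) = arccos(0.969094) = 0.249264 rad.
y_k = r·cos(φ/3 − 2πk/3) for k = 0, 1, 2 gives y = 9.348469, -4.000000, -5.348469.
λ_k = y_k − 3.000000 gives λ = 6.3485, -7.0000, -8.3485 (check: the sum is -9.0000 = tr M).

Eigenvalues sorted in increasing order: [-8.3485, -7.0000, 6.3485].


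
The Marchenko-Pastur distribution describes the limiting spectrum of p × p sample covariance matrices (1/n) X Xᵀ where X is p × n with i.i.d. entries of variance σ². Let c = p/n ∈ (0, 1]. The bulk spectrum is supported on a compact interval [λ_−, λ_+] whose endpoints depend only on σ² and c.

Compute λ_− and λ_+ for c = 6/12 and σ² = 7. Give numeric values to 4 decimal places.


c = 6/12 = 0.500000; √c = 0.707107.
λ_− = σ² (1 − √c)² = 7 · (1 − 0.707107)² = 7 · (0.292893)² = 0.600505.
λ_+ = σ² (1 + √c)² = 7 · (1 + 0.707107)² = 7 · (1.707107)² = 20.399495.

Rounded to 4 decimal places: λ_− ≈ 0.6005, λ_+ ≈ 20.3995.


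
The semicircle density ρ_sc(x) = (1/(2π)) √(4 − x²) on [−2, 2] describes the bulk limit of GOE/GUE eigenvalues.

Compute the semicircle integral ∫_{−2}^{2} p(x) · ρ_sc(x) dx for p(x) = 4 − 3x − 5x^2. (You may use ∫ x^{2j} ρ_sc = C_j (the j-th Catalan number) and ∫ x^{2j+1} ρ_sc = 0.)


Write p(x) = Σ a_i x^i, split into monomials and integrate each against ρ_sc separately.
Using ∫ x^{2j} ρ_sc = C_j = (1/(j+1)) C(2j, j) (Catalan numbers) and ∫ x^{2j+1} ρ_sc = 0 (odd monomials vanish by symmetry):
  i = 0 (even): a_0 · C_{0} = 4 · 1 = 4
  i = 1 (odd): ∫ x^1 ρ_sc = 0 (vanishes)
  i = 2 (even): a_2 · C_{1} = -5 · 1 = -5

Summing the contributions: ∫_{−2}^{2} p(x) ρ_sc(x) dx = 4 + (-5) = -1.


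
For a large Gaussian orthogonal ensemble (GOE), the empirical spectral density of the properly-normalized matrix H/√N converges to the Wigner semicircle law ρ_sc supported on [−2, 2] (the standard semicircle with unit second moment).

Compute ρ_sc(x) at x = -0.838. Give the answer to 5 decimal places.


ρ_sc(x) = (1/(2π)) √(4 − x²). With x = -0.838:
  4 − x² = 4 − (-0.838)² = 4 − 0.702244 = 3.297756.
  √(4 − x²) = 1.815972.
  1/(2π) = 0.159155.
  ρ_sc(-0.838) = 0.159155 · 1.815972 = 0.289021.

Rounded to 5 decimal places: ρ_sc(-0.838) ≈ 0.28902.


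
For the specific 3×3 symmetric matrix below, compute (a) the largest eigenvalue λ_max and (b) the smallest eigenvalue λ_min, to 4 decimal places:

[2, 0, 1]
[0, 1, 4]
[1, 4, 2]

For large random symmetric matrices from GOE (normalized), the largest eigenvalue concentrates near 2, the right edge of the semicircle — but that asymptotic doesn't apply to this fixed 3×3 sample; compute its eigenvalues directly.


Since M is real symmetric, all three eigenvalues are real; they are the roots of det(λI − M) = λ³ − (tr M) λ² + s λ − det M, where s is the sum of the principal 2×2 minors.
tr M = 2 + 1 + 2 = 5.
s = (2·1 − 0²) + (2·2 − 1²) + (1·2 − 4²) = 2 + 3 + (-14) = -9.
det M (expand along row 1) = 2·(-14) − 0·(-4) + 1·(-1) = -29.
Characteristic polynomial: λ³ − 5λ² − 9λ + 29 = 0.
Substitute λ = y + (tr M)/3 = y + 1.666667 to remove the quadratic term: y³ + p·y + q = 0 with p = s − (tr M)²/3 = -17.333333 and q = −2(tr M)³/27 + (tr M)·s/3 − det M = 4.740741.
Three real roots ⇒ use the trigonometric (Viète) form: r = 2√(−p/3) = 4.807402, φ = arccos(3q/(p·r)) = arccos(-0.170677) = 1.742313 rad.
y_k = r·cos(φ/3 − 2πk/3) for k = 0, 1, 2 gives y = 4.019179, 0.274700, -4.293880.
λ_k = y_k + 1.666667 gives λ = 5.6858, 1.9414, -2.6272 (check: the sum is 5.0000 = tr M).

Hence λ_max = 5.6858 and λ_min = -2.6272.


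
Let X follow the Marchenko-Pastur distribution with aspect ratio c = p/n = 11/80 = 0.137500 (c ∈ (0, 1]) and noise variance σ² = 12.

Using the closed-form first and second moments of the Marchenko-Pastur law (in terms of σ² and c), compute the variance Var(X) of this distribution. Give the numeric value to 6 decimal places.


Recall the MP moments m_1 = E[X] = σ² and m_2 = E[X²] = σ⁴ (1 + c).
m_1 = E[X] = σ² = 12, so m_1² = 144.
m_2 = E[X²] = σ⁴ (1 + c) = 144 · (1 + 0.137500) = 144 · 1.137500 = 163.800000.
(Note m_2 − m_1² simplifies to c · σ⁴ = 0.137500 · 144.)

Var(X) = m_2 − m_1² = 163.800000 − 144 = 19.800000.


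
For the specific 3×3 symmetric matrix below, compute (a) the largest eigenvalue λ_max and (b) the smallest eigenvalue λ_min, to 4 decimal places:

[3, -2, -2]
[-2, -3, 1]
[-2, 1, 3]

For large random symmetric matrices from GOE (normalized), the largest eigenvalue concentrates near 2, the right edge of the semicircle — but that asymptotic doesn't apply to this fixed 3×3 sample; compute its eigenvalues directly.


Since M is real symmetric, all three eigenvalues are real; they are the roots of det(λI − M) = λ³ − (tr M) λ² + s λ − det M, where s is the sum of the principal 2×2 minors.
tr M = 3 + (-3) + 3 = 3.
s = (3·(-3) − (-2)²) + (3·3 − (-2)²) + ((-3)·3 − 1²) = -13 + 5 + (-10) = -18.
det M (expand along row 1) = 3·(-10) − (-2)·(-4) + (-2)·(-8) = -22.
Characteristic polynomial: λ³ − 3λ² − 18λ + 22 = 0.
Substitute λ = y + (tr M)/3 = y + 1.000000 to remove the quadratic term: y³ + p·y + q = 0 with p = s − (tr M)²/3 = -21.000000 and q = −2(tr M)³/27 + (tr M)·s/3 − det M = 2.000000.
Three real roots ⇒ use the trigonometric (Viète) form: r = 2√(−p/3) = 5.291503, φ = arccos(3q/(p·r)) = arccos(-0.053995) = 1.624818 rad.
y_k = r·cos(φ/3 − 2πk/3) for k = 0, 1, 2 gives y = 4.534193, 0.095279, -4.629472.
λ_k = y_k + 1.000000 gives λ = 5.5342, 1.0953, -3.6295 (check: the sum is 3.0000 = tr M).

Hence λ_max = 5.5342 and λ_min = -3.6295.


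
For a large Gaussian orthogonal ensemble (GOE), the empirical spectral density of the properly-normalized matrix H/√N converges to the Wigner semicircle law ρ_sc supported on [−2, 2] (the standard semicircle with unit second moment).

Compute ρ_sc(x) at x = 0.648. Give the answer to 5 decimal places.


ρ_sc(x) = (1/(2π)) √(4 − x²). With x = 0.648:
  4 − x² = 4 − (0.648)² = 4 − 0.419904 = 3.580096.
  √(4 − x²) = 1.892114.
  1/(2π) = 0.159155.
  ρ_sc(0.648) = 0.159155 · 1.892114 = 0.301139.

Rounded to 5 decimal places: ρ_sc(0.648) ≈ 0.30114.


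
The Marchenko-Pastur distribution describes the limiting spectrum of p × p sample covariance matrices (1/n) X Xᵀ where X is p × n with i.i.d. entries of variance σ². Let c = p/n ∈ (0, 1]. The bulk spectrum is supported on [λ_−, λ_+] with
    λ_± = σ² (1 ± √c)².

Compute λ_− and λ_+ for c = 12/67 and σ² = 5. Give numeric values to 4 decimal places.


c = 12/67 = 0.179104; √c = 0.423207.
λ_− = σ² (1 − √c)² = 5 · (1 − 0.423207)² = 5 · (0.576793)² = 1.663449.
λ_+ = σ² (1 + √c)² = 5 · (1 + 0.423207)² = 5 · (1.423207)² = 10.127596.

Rounded to 4 decimal places: λ_− ≈ 1.6634, λ_+ ≈ 10.1276.


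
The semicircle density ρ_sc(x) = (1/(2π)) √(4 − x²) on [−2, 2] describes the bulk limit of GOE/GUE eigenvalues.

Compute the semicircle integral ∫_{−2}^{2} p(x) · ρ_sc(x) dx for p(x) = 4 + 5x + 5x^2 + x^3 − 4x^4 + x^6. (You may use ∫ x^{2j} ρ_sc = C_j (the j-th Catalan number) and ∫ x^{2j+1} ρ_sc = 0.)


Write p(x) = Σ a_i x^i, split into monomials and integrate each against ρ_sc separately.
Using ∫ x^{2j} ρ_sc = C_j = (1/(j+1)) C(2j, j) (Catalan numbers) and ∫ x^{2j+1} ρ_sc = 0 (odd monomials vanish by symmetry):
  i = 0 (even): a_0 · C_{0} = 4 · 1 = 4
  i = 1 (odd): ∫ x^1 ρ_sc = 0 (vanishes)
  i = 2 (even): a_2 · C_{1} = 5 · 1 = 5
  i = 3 (odd): ∫ x^3 ρ_sc = 0 (vanishes)
  i = 4 (even): a_4 · C_{2} = -4 · 2 = -8
  i = 6 (even): a_6 · C_{3} = 1 · 5 = 5

Summing the contributions: ∫_{−2}^{2} p(x) ρ_sc(x) dx = 4 + 5 + (-8) + 5 = 6.


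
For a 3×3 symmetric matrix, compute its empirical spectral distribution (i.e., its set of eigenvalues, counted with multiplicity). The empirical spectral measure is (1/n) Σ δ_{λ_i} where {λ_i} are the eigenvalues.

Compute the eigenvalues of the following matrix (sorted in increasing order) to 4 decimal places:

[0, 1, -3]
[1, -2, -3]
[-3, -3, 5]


Since M is real symmetric, all three eigenvalues are real; they are the roots of det(λI − M) = λ³ − (tr M) λ² + s λ − det M, where s is the sum of the principal 2×2 minors.
tr M = 0 + (-2) + 5 = 3.
s = (0·(-2) − 1²) + (0·5 − (-3)²) + ((-2)·5 − (-3)²) = -1 + (-9) + (-19) = -29.
det M (expand along row 1) = 0·(-19) − 1·(-4) + (-3)·(-9) = 31.
Characteristic polynomial: λ³ − 3λ² − 29λ − 31 = 0.
Substitute λ = y + (tr M)/3 = y + 1.000000 to remove the quadratic term: y³ + p·y + q = 0 with p = s − (tr M)²/3 = -32.000000 and q = −2(tr M)³/27 + (tr M)·s/3 − det M = -62.000000.
Three real roots ⇒ use the trigonometric (Viète) form: r = 2√(−p/3) = 6.531973, φ = arccos(3q/(p·r)) = arccos(0.889854) = 0.473772 rad.
y_k = r·cos(φ/3 − 2πk/3) for k = 0, 1, 2 gives y = 6.450688, -2.335700, -4.114988.
λ_k = y_k + 1.000000 gives λ = 7.4507, -1.3357, -3.1150 (check: the sum is 3.0000 = tr M).

Eigenvalues sorted in increasing order: [-3.1150, -1.3357, 7.4507].


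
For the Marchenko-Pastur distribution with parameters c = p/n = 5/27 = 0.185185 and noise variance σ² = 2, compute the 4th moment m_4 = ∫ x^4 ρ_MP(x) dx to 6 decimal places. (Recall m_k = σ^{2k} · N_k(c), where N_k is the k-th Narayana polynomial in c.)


E[X⁴] = σ⁸ (1 + 6c + 6c² + c³) (fourth MP moment). With σ² = 2 (so σ⁸ = 16) and c = 5/27 = 0.185185: E[X⁴] = 16 · (1 + 6·0.185185 + 6·(0.185185)² + (0.185185)³) = 16 · 2.323223.

So E[X^4] = 37.171569.


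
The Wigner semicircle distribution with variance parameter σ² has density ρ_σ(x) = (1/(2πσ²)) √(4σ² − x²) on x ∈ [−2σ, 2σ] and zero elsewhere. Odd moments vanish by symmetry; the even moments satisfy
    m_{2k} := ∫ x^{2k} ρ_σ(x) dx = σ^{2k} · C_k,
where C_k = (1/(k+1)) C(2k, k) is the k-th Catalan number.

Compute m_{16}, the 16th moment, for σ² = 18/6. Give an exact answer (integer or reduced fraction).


By the scaled semicircle moment identity, m_{2k} = σ^{2k} · C_k with k = 8.
C_8 = (1/(k+1)) · C(2k, k) = (1/9) · C(16, 8) = (1/9) · 12870 = 1430.
σ^{2k} = (σ²)^k = (18/6)^8 = 6561.

Therefore m_{16} = σ^{16} · C_8 = 6561 · 1430 = 9382230.


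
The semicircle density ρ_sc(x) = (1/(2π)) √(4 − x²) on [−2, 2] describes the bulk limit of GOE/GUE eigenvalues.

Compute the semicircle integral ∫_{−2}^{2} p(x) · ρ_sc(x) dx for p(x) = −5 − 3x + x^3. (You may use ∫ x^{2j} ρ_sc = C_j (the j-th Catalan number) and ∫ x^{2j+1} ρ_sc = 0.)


Write p(x) = Σ a_i x^i, split into monomials and integrate each against ρ_sc separately.
Using ∫ x^{2j} ρ_sc = C_j = (1/(j+1)) C(2j, j) (Catalan numbers) and ∫ x^{2j+1} ρ_sc = 0 (odd monomials vanish by symmetry):
  i = 0 (even): a_0 · C_{0} = -5 · 1 = -5
  i = 1 (odd): ∫ x^1 ρ_sc = 0 (vanishes)
  i = 3 (odd): ∫ x^3 ρ_sc = 0 (vanishes)

Summing the contributions: ∫_{−2}^{2} p(x) ρ_sc(x) dx = -5.


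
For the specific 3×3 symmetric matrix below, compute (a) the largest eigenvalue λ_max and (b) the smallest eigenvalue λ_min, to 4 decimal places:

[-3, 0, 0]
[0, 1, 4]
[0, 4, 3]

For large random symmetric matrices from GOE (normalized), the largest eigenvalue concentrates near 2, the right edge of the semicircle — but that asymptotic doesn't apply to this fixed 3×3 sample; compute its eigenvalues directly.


Since M is real symmetric, all three eigenvalues are real; they are the roots of det(λI − M) = λ³ − (tr M) λ² + s λ − det M, where s is the sum of the principal 2×2 minors.
tr M = -3 + 1 + 3 = 1.
s = ((-3)·1 − 0²) + ((-3)·3 − 0²) + (1·3 − 4²) = -3 + (-9) + (-13) = -25.
det M (expand along row 1) = (-3)·(-13) − 0·0 + 0·0 = 39.
Characteristic polynomial: λ³ − λ² − 25λ − 39 = 0.
Substitute λ = y + (tr M)/3 = y + 0.333333 to remove the quadratic term: y³ + p·y + q = 0 with p = s − (tr M)²/3 = -25.333333 and q = −2(tr M)³/27 + (tr M)·s/3 − det M = -47.407407.
Three real roots ⇒ use the trigonometric (Viète) form: r = 2√(−p/3) = 5.811865, φ = arccos(3q/(p·r)) = arccos(0.965961) = 0.261664 rad.
y_k = r·cos(φ/3 − 2πk/3) for k = 0, 1, 2 gives y = 5.789772, -2.456439, -3.333333.
λ_k = y_k + 0.333333 gives λ = 6.1231, -2.1231, -3.0000 (check: the sum is 1.0000 = tr M).

Hence λ_max = 6.1231 and λ_min = -3.0000.


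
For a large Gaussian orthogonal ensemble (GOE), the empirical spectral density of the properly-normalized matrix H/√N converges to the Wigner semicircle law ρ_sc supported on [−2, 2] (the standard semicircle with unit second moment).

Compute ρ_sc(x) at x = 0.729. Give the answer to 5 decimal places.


ρ_sc(x) = (1/(2π)) √(4 − x²). With x = 0.729:
  4 − x² = 4 − (0.729)² = 4 − 0.531441 = 3.468559.
  √(4 − x²) = 1.862407.
  1/(2π) = 0.159155.
  ρ_sc(0.729) = 0.159155 · 1.862407 = 0.296411.

Rounded to 5 decimal places: ρ_sc(0.729) ≈ 0.29641.


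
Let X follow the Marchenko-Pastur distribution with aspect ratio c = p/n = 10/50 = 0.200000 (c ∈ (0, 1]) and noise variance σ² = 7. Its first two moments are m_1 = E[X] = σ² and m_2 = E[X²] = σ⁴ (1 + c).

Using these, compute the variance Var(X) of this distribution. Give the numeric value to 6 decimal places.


m_1 = E[X] = σ² = 7, so m_1² = 49.
m_2 = E[X²] = σ⁴ (1 + c) = 49 · (1 + 0.200000) = 49 · 1.200000 = 58.800000.
(Note m_2 − m_1² simplifies to c · σ⁴ = 0.200000 · 49.)

Var(X) = m_2 − m_1² = 58.800000 − 49 = 9.800000.


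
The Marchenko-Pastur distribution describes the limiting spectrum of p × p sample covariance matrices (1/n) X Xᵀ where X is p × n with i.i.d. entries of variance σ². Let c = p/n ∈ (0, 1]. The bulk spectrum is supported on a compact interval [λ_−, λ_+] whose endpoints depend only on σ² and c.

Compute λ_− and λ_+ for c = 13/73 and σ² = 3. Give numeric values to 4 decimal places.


c = 13/73 = 0.178082; √c = 0.421998.
λ_− = σ² (1 − √c)² = 3 · (1 − 0.421998)² = 3 · (0.578002)² = 1.002259.
λ_+ = σ² (1 + √c)² = 3 · (1 + 0.421998)² = 3 · (1.421998)² = 6.066234.

Rounded to 4 decimal places: λ_− ≈ 1.0023, λ_+ ≈ 6.0662.


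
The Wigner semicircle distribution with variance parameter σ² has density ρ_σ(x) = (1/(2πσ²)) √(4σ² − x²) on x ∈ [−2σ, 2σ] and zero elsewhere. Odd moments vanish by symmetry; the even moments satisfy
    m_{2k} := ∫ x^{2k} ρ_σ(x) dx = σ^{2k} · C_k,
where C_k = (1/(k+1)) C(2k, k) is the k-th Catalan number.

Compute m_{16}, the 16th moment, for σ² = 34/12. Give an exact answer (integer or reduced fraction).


By the scaled semicircle moment identity, m_{2k} = σ^{2k} · C_k with k = 8.
C_8 = (1/(k+1)) · C(2k, k) = (1/9) · C(16, 8) = (1/9) · 12870 = 1430.
σ^{2k} = (σ²)^k = (34/12)^8 = 6975757441/1679616.

Therefore m_{16} = σ^{16} · C_8 = (6975757441/1679616) · 1430 = 4987666570315/839808.


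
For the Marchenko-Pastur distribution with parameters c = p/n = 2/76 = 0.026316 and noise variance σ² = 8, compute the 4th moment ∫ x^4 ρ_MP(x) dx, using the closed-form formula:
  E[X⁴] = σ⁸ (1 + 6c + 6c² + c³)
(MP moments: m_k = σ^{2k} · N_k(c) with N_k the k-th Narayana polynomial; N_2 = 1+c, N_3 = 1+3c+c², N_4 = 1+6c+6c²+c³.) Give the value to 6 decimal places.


E[X⁴] = σ⁸ (1 + 6c + 6c² + c³) (fourth MP moment). With σ² = 8 (so σ⁸ = 4096) and c = 2/76 = 0.026316: E[X⁴] = 4096 · (1 + 6·0.026316 + 6·(0.026316)² + (0.026316)³) = 4096 · 1.162068.

So E[X^4] = 4759.830879.


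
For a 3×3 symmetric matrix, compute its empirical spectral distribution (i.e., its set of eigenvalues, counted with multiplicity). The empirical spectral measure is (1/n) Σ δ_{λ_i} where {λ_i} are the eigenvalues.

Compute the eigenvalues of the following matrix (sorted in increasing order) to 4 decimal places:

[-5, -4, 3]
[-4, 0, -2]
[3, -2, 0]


Since M is real symmetric, all three eigenvalues are real; they are the roots of det(λI − M) = λ³ − (tr M) λ² + s λ − det M, where s is the sum of the principal 2×2 minors.
tr M = -5 + 0 + 0 = -5.
s = ((-5)·0 − (-4)²) + ((-5)·0 − 3²) + (0·0 − (-2)²) = -16 + (-9) + (-4) = -29.
det M (expand along row 1) = (-5)·(-4) − (-4)·6 + 3·8 = 68.
Characteristic polynomial: λ³ + 5λ² − 29λ − 68 = 0.
Substitute λ = y + (tr M)/3 = y − 1.666667 to remove the quadratic term: y³ + p·y + q = 0 with p = s − (tr M)²/3 = -37.333333 and q = −2(tr M)³/27 + (tr M)·s/3 − det M = -10.407407.
Three real roots ⇒ use the trigonometric (Viète) form: r = 2√(−p/3) = 7.055337, φ = arccos(3q/(p·r)) = arccos(0.118536) = 1.451981 rad.
y_k = r·cos(φ/3 − 2πk/3) for k = 0, 1, 2 gives y = 6.244986, -0.279354, -5.965633.
λ_k = y_k − 1.666667 gives λ = 4.5783, -1.9460, -7.6323 (check: the sum is -5.0000 = tr M).

Eigenvalues sorted in increasing order: [-7.6323, -1.9460, 4.5783].


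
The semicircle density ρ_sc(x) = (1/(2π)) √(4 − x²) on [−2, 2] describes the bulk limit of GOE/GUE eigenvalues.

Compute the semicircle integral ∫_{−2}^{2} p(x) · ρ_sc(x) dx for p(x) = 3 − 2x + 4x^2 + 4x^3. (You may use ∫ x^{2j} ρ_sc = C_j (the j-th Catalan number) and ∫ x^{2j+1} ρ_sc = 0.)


Write p(x) = Σ a_i x^i, split into monomials and integrate each against ρ_sc separately.
Using ∫ x^{2j} ρ_sc = C_j = (1/(j+1)) C(2j, j) (Catalan numbers) and ∫ x^{2j+1} ρ_sc = 0 (odd monomials vanish by symmetry):
  i = 0 (even): a_0 · C_{0} = 3 · 1 = 3
  i = 1 (odd): ∫ x^1 ρ_sc = 0 (vanishes)
  i = 2 (even): a_2 · C_{1} = 4 · 1 = 4
  i = 3 (odd): ∫ x^3 ρ_sc = 0 (vanishes)

Summing the contributions: ∫_{−2}^{2} p(x) ρ_sc(x) dx = 3 + 4 = 7.


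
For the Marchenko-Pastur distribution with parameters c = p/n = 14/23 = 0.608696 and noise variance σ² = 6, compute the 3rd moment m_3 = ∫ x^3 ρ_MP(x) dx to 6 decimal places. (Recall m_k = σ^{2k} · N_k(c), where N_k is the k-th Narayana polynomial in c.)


E[X³] = σ⁶ (1 + 3c + c²) (third MP moment). With σ² = 6 (so σ⁶ = 216) and c = 14/23 = 0.608696: E[X³] = 216 · (1 + 3·0.608696 + (0.608696)²) = 216 · 3.196597.

So E[X^3] = 690.465028.


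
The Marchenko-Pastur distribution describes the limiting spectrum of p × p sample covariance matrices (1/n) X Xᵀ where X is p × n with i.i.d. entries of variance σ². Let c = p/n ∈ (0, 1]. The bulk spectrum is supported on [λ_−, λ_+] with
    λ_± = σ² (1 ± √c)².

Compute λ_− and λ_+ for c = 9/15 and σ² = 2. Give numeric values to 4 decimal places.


c = 9/15 = 0.600000; √c = 0.774597.
λ_− = σ² (1 − √c)² = 2 · (1 − 0.774597)² = 2 · (0.225403)² = 0.101613.
λ_+ = σ² (1 + √c)² = 2 · (1 + 0.774597)² = 2 · (1.774597)² = 6.298387.

Rounded to 4 decimal places: λ_− ≈ 0.1016, λ_+ ≈ 6.2984.


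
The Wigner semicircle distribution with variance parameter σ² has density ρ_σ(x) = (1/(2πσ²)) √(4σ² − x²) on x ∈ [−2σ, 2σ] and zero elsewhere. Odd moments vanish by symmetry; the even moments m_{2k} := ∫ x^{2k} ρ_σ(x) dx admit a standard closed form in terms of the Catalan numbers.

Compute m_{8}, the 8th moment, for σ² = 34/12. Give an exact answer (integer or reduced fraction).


By the scaled semicircle moment identity, m_{2k} = σ^{2k} · C_k with k = 4.
C_4 = (1/(k+1)) · C(2k, k) = (1/5) · C(8, 4) = (1/5) · 70 = 14.
σ^{2k} = (σ²)^k = (34/12)^4 = 83521/1296.

Therefore m_{8} = σ^{8} · C_4 = (83521/1296) · 14 = 584647/648.


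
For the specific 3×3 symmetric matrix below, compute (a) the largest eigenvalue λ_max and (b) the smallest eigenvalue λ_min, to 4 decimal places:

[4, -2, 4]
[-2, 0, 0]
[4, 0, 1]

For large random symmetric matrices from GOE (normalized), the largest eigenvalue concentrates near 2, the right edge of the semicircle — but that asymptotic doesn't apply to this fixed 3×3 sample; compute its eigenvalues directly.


Since M is real symmetric, all three eigenvalues are real; they are the roots of det(λI − M) = λ³ − (tr M) λ² + s λ − det M, where s is the sum of the principal 2×2 minors.
tr M = 4 + 0 + 1 = 5.
s = (4·0 − (-2)²) + (4·1 − 4²) + (0·1 − 0²) = -4 + (-12) + 0 = -16.
det M (expand along row 1) = 4·0 − (-2)·(-2) + 4·0 = -4.
Characteristic polynomial: λ³ − 5λ² − 16λ + 4 = 0.
Substitute λ = y + (tr M)/3 = y + 1.666667 to remove the quadratic term: y³ + p·y + q = 0 with p = s − (tr M)²/3 = -24.333333 and q = −2(tr M)³/27 + (tr M)·s/3 − det M = -31.925926.
Three real roots ⇒ use the trigonometric (Viète) form: r = 2√(−p/3) = 5.696002, φ = arccos(3q/(p·r)) = arccos(0.691024) = 0.807892 rad.
y_k = r·cos(φ/3 − 2πk/3) for k = 0, 1, 2 gives y = 5.490708, -1.432940, -4.057768.
λ_k = y_k + 1.666667 gives λ = 7.1574, 0.2337, -2.3911 (check: the sum is 5.0000 = tr M).

Hence λ_max = 7.1574 and λ_min = -2.3911.


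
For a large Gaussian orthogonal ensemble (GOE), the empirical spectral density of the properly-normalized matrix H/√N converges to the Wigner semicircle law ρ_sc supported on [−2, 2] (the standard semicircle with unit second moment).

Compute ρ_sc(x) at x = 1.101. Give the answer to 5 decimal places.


ρ_sc(x) = (1/(2π)) √(4 − x²). With x = 1.101:
  4 − x² = 4 − (1.101)² = 4 − 1.212201 = 2.787799.
  √(4 − x²) = 1.669670.
  1/(2π) = 0.159155.
  ρ_sc(1.101) = 0.159155 · 1.669670 = 0.265736.

Rounded to 5 decimal places: ρ_sc(1.101) ≈ 0.26574.


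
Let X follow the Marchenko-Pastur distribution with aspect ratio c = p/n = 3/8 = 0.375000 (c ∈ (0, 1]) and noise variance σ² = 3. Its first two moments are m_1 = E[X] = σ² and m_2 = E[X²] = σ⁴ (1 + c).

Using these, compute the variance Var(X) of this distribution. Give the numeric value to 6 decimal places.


m_1 = E[X] = σ² = 3, so m_1² = 9.
m_2 = E[X²] = σ⁴ (1 + c) = 9 · (1 + 0.375000) = 9 · 1.375000 = 12.375000.
(Note m_2 − m_1² simplifies to c · σ⁴ = 0.375000 · 9.)

Var(X) = m_2 − m_1² = 12.375000 − 9 = 3.375000.


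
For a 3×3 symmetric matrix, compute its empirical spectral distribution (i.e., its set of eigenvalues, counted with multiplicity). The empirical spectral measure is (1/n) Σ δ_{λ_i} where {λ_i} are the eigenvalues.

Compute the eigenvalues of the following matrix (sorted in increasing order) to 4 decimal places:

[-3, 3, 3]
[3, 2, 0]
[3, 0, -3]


Since M is real symmetric, all three eigenvalues are real; they are the roots of det(λI − M) = λ³ − (tr M) λ² + s λ − det M, where s is the sum of the principal 2×2 minors.
tr M = -3 + 2 + (-3) = -4.
s = ((-3)·2 − 3²) + ((-3)·(-3) − 3²) + (2·(-3) − 0²) = -15 + 0 + (-6) = -21.
det M (expand along row 1) = (-3)·(-6) − 3·(-9) + 3·(-6) = 27.
Characteristic polynomial: λ³ + 4λ² − 21λ − 27 = 0.
Substitute λ = y + (tr M)/3 = y − 1.333333 to remove the quadratic term: y³ + p·y + q = 0 with p = s − (tr M)²/3 = -26.333333 and q = −2(tr M)³/27 + (tr M)·s/3 − det M = 5.740741.
Three real roots ⇒ use the trigonometric (Viète) form: r = 2√(−p/3) = 5.925463, φ = arccos(3q/(p·r)) = arccos(-0.110373) = 1.681394 rad.
y_k = r·cos(φ/3 − 2πk/3) for k = 0, 1, 2 gives y = 5.018915, 0.218398, -5.237314.
λ_k = y_k − 1.333333 gives λ = 3.6856, -1.1149, -6.5706 (check: the sum is -4.0000 = tr M).

Eigenvalues sorted in increasing order: [-6.5706, -1.1149, 3.6856].


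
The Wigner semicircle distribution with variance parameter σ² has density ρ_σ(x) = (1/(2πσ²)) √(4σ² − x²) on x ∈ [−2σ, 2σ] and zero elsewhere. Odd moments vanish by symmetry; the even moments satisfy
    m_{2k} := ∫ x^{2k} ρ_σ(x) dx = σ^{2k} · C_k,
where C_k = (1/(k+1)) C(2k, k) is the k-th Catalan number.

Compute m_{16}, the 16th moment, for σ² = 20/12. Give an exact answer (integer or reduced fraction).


By the scaled semicircle moment identity, m_{2k} = σ^{2k} · C_k with k = 8.
C_8 = (1/(k+1)) · C(2k, k) = (1/9) · C(16, 8) = (1/9) · 12870 = 1430.
σ^{2k} = (σ²)^k = (20/12)^8 = 390625/6561.

Therefore m_{16} = σ^{16} · C_8 = (390625/6561) · 1430 = 558593750/6561.


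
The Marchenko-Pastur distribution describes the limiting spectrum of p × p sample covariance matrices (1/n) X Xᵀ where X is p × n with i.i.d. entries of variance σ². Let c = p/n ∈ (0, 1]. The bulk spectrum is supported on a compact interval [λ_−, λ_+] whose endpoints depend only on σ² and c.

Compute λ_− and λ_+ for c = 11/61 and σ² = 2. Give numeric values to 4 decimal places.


c = 11/61 = 0.180328; √c = 0.424650.
λ_− = σ² (1 − √c)² = 2 · (1 − 0.424650)² = 2 · (0.575350)² = 0.662055.
λ_+ = σ² (1 + √c)² = 2 · (1 + 0.424650)² = 2 · (1.424650)² = 4.059257.

Rounded to 4 decimal places: λ_− ≈ 0.6621, λ_+ ≈ 4.0593.


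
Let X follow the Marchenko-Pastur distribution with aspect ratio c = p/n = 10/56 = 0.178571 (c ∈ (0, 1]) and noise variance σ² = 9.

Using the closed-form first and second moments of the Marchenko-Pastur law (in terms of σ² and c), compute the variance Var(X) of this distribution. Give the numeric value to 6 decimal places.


Recall the MP moments m_1 = E[X] = σ² and m_2 = E[X²] = σ⁴ (1 + c).
m_1 = E[X] = σ² = 9, so m_1² = 81.
m_2 = E[X²] = σ⁴ (1 + c) = 81 · (1 + 0.178571) = 81 · 1.178571 = 95.464286.
(Note m_2 − m_1² simplifies to c · σ⁴ = 0.178571 · 81.)

Var(X) = m_2 − m_1² = 95.464286 − 81 = 14.464286.


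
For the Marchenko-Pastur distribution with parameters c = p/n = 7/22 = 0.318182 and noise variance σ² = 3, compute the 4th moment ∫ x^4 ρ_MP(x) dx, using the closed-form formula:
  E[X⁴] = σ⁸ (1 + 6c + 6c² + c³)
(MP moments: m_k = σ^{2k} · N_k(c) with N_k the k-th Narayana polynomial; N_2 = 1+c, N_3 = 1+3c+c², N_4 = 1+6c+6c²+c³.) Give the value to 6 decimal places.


E[X⁴] = σ⁸ (1 + 6c + 6c² + c³) (fourth MP moment). With σ² = 3 (so σ⁸ = 81) and c = 7/22 = 0.318182: E[X⁴] = 81 · (1 + 6·0.318182 + 6·(0.318182)² + (0.318182)³) = 81 · 3.548742.

So E[X^4] = 287.448065.


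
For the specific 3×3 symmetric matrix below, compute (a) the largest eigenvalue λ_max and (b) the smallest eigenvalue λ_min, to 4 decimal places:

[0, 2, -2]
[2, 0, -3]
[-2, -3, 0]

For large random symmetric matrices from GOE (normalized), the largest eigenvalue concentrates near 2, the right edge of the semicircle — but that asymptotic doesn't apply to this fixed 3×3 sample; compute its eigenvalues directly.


Since M is real symmetric, all three eigenvalues are real; they are the roots of det(λI − M) = λ³ − (tr M) λ² + s λ − det M, where s is the sum of the principal 2×2 minors.
tr M = 0 + 0 + 0 = 0.
s = (0·0 − 2²) + (0·0 − (-2)²) + (0·0 − (-3)²) = -4 + (-4) + (-9) = -17.
det M (expand along row 1) = 0·(-9) − 2·(-6) + (-2)·(-6) = 24.
Characteristic polynomial: λ³ − 17λ − 24 = 0.
Substitute λ = y + (tr M)/3 = y + 0.000000 to remove the quadratic term: y³ + p·y + q = 0 with p = s − (tr M)²/3 = -17.000000 and q = −2(tr M)³/27 + (tr M)·s/3 − det M = -24.000000.
Three real roots ⇒ use the trigonometric (Viète) form: r = 2√(−p/3) = 4.760952, φ = arccos(3q/(p·r)) = arccos(0.889590) = 0.474350 rad.
y_k = r·cos(φ/3 − 2πk/3) for k = 0, 1, 2 gives y = 4.701562, -1.701562, -3.000000.
λ_k = y_k + 0.000000 gives λ = 4.7016, -1.7016, -3.0000 (check: the sum is 0.0000 = tr M).

Hence λ_max = 4.7016 and λ_min = -3.0000.


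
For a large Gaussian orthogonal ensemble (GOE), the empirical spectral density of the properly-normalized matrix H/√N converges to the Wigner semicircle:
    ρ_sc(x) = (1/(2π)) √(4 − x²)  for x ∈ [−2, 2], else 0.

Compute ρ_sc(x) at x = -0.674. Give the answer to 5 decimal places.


ρ_sc(x) = (1/(2π)) √(4 − x²). With x = -0.674:
  4 − x² = 4 − (-0.674)² = 4 − 0.454276 = 3.545724.
  √(4 − x²) = 1.883009.
  1/(2π) = 0.159155.
  ρ_sc(-0.674) = 0.159155 · 1.883009 = 0.299690.

Rounded to 5 decimal places: ρ_sc(-0.674) ≈ 0.29969.


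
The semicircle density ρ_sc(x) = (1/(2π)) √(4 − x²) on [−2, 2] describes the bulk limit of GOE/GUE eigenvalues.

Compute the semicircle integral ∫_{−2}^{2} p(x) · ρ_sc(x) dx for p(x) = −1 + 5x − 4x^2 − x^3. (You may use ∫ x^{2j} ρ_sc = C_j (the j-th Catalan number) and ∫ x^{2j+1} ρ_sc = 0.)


Write p(x) = Σ a_i x^i, split into monomials and integrate each against ρ_sc separately.
Using ∫ x^{2j} ρ_sc = C_j = (1/(j+1)) C(2j, j) (Catalan numbers) and ∫ x^{2j+1} ρ_sc = 0 (odd monomials vanish by symmetry):
  i = 0 (even): a_0 · C_{0} = -1 · 1 = -1
  i = 1 (odd): ∫ x^1 ρ_sc = 0 (vanishes)
  i = 2 (even): a_2 · C_{1} = -4 · 1 = -4
  i = 3 (odd): ∫ x^3 ρ_sc = 0 (vanishes)

Summing the contributions: ∫_{−2}^{2} p(x) ρ_sc(x) dx = (-1) + (-4) = -5.


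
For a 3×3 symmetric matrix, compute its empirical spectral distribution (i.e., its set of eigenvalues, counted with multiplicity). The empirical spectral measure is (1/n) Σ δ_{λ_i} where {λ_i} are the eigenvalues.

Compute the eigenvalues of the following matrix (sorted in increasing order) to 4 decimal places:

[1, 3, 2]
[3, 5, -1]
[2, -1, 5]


Since M is real symmetric, all three eigenvalues are real; they are the roots of det(λI − M) = λ³ − (tr M) λ² + s λ − det M, where s is the sum of the principal 2×2 minors.
tr M = 1 + 5 + 5 = 11.
s = (1·5 − 3²) + (1·5 − 2²) + (5·5 − (-1)²) = -4 + 1 + 24 = 21.
det M (expand along row 1) = 1·24 − 3·17 + 2·(-13) = -53.
Characteristic polynomial: λ³ − 11λ² + 21λ + 53 = 0.
Substitute λ = y + (tr M)/3 = y + 3.666667 to remove the quadratic term: y³ + p·y + q = 0 with p = s − (tr M)²/3 = -19.333333 and q = −2(tr M)³/27 + (tr M)·s/3 − det M = 31.407407.
Three real roots ⇒ use the trigonometric (Viète) form: r = 2√(−p/3) = 5.077182, φ = arccos(3q/(p·r)) = arccos(-0.959895) = 2.857425 rad.
y_k = r·cos(φ/3 − 2πk/3) for k = 0, 1, 2 gives y = 2.943081, 2.111341, -5.054422.
λ_k = y_k + 3.666667 gives λ = 6.6097, 5.7780, -1.3878 (check: the sum is 11.0000 = tr M).

Eigenvalues sorted in increasing order: [-1.3878, 5.7780, 6.6097].


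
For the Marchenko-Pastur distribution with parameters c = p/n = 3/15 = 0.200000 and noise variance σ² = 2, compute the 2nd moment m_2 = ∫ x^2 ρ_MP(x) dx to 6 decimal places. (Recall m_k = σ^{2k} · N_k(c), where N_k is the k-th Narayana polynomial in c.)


E[X²] = σ⁴ (1 + c) (second MP moment). With σ² = 2 (so σ⁴ = 4) and c = 3/15 = 0.200000: E[X²] = 4 · (1 + 0.200000) = 4 · 1.200000.

So E[X^2] = 4.800000.


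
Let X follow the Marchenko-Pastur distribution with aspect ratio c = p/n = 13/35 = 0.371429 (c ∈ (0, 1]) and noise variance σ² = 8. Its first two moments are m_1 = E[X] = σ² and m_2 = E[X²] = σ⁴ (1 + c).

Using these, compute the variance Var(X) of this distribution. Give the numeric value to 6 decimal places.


m_1 = E[X] = σ² = 8, so m_1² = 64.
m_2 = E[X²] = σ⁴ (1 + c) = 64 · (1 + 0.371429) = 64 · 1.371429 = 87.771429.
(Note m_2 − m_1² simplifies to c · σ⁴ = 0.371429 · 64.)

Var(X) = m_2 − m_1² = 87.771429 − 64 = 23.771429.


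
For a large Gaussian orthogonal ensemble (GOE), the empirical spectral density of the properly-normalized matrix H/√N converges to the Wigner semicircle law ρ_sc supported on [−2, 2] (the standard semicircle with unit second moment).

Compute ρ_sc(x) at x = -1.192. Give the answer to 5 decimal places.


ρ_sc(x) = (1/(2π)) √(4 − x²). With x = -1.192:
  4 − x² = 4 − (-1.192)² = 4 − 1.420864 = 2.579136.
  √(4 − x²) = 1.605969.
  1/(2π) = 0.159155.
  ρ_sc(-1.192) = 0.159155 · 1.605969 = 0.255598.

Rounded to 5 decimal places: ρ_sc(-1.192) ≈ 0.25560.


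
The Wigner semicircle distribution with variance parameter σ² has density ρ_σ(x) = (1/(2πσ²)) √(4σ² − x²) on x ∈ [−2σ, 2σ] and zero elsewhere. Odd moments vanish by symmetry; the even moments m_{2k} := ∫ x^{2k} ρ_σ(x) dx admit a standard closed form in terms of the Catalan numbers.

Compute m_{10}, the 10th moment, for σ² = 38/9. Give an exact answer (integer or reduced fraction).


By the scaled semicircle moment identity, m_{2k} = σ^{2k} · C_k with k = 5.
C_5 = (1/(k+1)) · C(2k, k) = (1/6) · C(10, 5) = (1/6) · 252 = 42.
σ^{2k} = (σ²)^k = (38/9)^5 = 79235168/59049.

Therefore m_{10} = σ^{10} · C_5 = (79235168/59049) · 42 = 1109292352/19683.


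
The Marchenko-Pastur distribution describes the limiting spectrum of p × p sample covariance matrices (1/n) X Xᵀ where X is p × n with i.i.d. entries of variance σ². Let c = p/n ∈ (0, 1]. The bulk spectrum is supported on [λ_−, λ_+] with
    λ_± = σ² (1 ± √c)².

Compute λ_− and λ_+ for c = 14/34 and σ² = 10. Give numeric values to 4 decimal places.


c = 14/34 = 0.411765; √c = 0.641689.
λ_− = σ² (1 − √c)² = 10 · (1 − 0.641689)² = 10 · (0.358311)² = 1.283868.
λ_+ = σ² (1 + √c)² = 10 · (1 + 0.641689)² = 10 · (1.641689)² = 26.951426.

Rounded to 4 decimal places: λ_− ≈ 1.2839, λ_+ ≈ 26.9514.
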